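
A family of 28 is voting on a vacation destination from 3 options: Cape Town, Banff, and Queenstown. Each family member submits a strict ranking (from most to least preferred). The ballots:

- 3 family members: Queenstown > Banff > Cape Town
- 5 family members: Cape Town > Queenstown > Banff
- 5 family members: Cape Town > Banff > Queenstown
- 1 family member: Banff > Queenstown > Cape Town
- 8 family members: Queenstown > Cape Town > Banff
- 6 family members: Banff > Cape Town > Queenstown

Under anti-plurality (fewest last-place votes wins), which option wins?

Cape Town

Last-place votes: Cape Town 4, Banff 13, Queenstown 11.
Cape Town is ranked last by the fewest voters, so Cape Town wins.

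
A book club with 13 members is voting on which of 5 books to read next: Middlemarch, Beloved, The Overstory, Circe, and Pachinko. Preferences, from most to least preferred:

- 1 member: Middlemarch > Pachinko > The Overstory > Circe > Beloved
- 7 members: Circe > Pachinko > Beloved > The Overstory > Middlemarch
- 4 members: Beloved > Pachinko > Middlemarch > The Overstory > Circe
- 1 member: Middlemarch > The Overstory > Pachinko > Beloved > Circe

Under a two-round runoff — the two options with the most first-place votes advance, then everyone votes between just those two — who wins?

Circe

Round 1 first-place votes: Middlemarch 2, Beloved 4, The Overstory 0, Circe 7, Pachinko 0.
Circe and Beloved advance.
Runoff: Circe is preferred to Beloved by 8 voters; Beloved by 5.
Circe wins the runoff.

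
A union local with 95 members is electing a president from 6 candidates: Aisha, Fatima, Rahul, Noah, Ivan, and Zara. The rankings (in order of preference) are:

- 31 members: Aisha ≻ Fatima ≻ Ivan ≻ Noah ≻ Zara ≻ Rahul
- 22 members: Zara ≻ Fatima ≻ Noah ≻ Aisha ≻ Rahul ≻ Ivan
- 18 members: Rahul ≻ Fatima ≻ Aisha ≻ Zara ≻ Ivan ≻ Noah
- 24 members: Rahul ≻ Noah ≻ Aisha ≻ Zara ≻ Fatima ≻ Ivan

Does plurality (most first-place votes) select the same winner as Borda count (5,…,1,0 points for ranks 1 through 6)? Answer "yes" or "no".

Plurality — first-place votes: Aisha 31, Fatima 0, Rahul 42, Noah 0, Ivan 0, Zara 22. Winner: Rahul.
Borda — scores: Aisha 325, Fatima 308, Rahul 232, Noah 224, Ivan 111, Zara 225. Winner: Aisha.
The two methods disagree.

no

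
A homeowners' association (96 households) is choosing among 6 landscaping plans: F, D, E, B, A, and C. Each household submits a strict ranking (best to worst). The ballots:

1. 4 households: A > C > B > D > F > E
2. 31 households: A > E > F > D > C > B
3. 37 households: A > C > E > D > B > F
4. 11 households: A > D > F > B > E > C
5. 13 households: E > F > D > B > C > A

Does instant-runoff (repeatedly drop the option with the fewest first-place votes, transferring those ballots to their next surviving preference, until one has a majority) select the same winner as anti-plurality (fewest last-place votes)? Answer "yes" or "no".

Instant-runoff — R1 F 0, D 0, E 13, B 0, A 83, C 0 (A winner). Winner: A.
Anti-plurality — last-place votes: F 37, D 0, E 4, B 31, A 13, C 11. Winner: D.
The two methods disagree.

no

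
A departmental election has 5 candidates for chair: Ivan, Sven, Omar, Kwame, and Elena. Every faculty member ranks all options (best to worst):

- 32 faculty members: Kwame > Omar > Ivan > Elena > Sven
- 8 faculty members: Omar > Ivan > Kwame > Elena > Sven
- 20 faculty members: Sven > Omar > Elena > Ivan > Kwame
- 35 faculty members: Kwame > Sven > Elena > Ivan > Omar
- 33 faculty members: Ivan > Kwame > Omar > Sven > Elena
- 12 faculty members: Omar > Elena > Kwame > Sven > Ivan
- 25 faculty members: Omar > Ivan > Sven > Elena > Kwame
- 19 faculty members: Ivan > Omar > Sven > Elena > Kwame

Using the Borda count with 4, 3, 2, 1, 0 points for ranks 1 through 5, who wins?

Omar

Ivan: 32·2 + 8·3 + 20·1 + 35·1 + 33·4 + 12·0 + 25·3 + 19·4 = 426
Sven: 32·0 + 8·0 + 20·4 + 35·3 + 33·1 + 12·1 + 25·2 + 19·2 = 318
Omar: 32·3 + 8·4 + 20·3 + 35·0 + 33·2 + 12·4 + 25·4 + 19·3 = 459
Kwame: 32·4 + 8·2 + 20·0 + 35·4 + 33·3 + 12·2 + 25·0 + 19·0 = 407
Elena: 32·1 + 8·1 + 20·2 + 35·2 + 33·0 + 12·3 + 25·1 + 19·1 = 230
Omar has the highest Borda score (459).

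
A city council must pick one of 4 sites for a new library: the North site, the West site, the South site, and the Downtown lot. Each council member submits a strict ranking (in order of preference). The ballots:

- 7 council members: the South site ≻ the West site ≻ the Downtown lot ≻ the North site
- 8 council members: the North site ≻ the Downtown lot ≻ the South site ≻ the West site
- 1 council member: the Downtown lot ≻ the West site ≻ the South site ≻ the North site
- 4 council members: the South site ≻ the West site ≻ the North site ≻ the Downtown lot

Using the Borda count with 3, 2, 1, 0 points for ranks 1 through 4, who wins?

the South site

the North site: 7·0 + 8·3 + 1·0 + 4·1 = 28
the West site: 7·2 + 8·0 + 1·2 + 4·2 = 24
the South site: 7·3 + 8·1 + 1·1 + 4·3 = 42
the Downtown lot: 7·1 + 8·2 + 1·3 + 4·0 = 26
the South site has the highest Borda score (42).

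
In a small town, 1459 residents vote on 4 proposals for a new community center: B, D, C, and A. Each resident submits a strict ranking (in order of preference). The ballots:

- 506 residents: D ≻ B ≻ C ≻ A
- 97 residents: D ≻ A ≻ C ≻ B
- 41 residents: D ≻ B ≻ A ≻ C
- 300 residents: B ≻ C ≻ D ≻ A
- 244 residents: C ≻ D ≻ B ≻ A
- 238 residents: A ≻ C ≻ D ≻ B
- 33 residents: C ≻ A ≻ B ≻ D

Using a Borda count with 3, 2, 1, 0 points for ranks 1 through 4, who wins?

D

B: 506·2 + 97·0 + 41·2 + 300·3 + 244·1 + 238·0 + 33·1 = 2271
D: 506·3 + 97·3 + 41·3 + 300·1 + 244·2 + 238·1 + 33·0 = 2958
C: 506·1 + 97·1 + 41·0 + 300·2 + 244·3 + 238·2 + 33·3 = 2510
A: 506·0 + 97·2 + 41·1 + 300·0 + 244·0 + 238·3 + 33·2 = 1015
D has the highest Borda score (2958).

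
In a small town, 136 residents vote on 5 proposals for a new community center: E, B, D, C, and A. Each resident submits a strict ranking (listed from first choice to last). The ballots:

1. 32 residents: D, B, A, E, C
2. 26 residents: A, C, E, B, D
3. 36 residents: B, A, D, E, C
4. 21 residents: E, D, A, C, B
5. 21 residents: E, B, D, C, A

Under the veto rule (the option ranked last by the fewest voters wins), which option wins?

Last-place votes: E 0, B 21, D 26, C 68, A 21.
E is ranked last by the fewest voters, so E wins.

E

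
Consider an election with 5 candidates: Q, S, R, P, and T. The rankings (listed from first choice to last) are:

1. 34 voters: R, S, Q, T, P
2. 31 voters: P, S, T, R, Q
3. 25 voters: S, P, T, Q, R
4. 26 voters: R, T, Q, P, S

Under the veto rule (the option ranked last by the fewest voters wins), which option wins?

T

Last-place votes: Q 31, S 26, R 25, P 34, T 0.
T is ranked last by the fewest voters, so T wins.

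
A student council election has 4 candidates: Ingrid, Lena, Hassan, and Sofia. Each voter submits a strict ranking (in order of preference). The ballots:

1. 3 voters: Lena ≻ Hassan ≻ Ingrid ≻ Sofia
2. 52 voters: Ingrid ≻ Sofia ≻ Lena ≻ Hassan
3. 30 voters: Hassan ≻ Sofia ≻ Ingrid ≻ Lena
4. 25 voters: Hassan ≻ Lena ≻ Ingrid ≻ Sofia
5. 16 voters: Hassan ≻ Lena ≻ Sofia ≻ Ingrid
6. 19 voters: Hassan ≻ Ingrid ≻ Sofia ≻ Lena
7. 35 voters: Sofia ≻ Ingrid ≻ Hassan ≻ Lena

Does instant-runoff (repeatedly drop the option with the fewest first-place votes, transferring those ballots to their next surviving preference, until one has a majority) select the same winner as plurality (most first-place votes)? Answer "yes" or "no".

yes

Instant-runoff — R1 Ingrid 52, Lena 3, Hassan 90, Sofia 35 (Lena out); R2 Ingrid 52, Hassan 93, Sofia 35 (Hassan winner). Winner: Hassan.
Plurality — first-place votes: Ingrid 52, Lena 3, Hassan 90, Sofia 35. Winner: Hassan.
The two methods agree.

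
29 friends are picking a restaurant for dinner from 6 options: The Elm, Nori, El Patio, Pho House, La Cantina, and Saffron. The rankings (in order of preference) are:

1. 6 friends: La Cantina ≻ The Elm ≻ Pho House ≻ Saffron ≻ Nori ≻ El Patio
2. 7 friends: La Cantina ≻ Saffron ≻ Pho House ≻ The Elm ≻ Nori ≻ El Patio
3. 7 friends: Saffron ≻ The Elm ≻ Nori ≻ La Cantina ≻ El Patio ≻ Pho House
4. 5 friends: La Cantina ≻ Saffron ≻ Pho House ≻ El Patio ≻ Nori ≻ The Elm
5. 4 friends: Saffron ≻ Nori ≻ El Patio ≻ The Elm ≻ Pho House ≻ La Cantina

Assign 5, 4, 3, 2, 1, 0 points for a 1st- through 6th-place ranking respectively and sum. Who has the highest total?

The Elm: 6·4 + 7·2 + 7·4 + 5·0 + 4·2 = 74
Nori: 6·1 + 7·1 + 7·3 + 5·1 + 4·4 = 55
El Patio: 6·0 + 7·0 + 7·1 + 5·2 + 4·3 = 29
Pho House: 6·3 + 7·3 + 7·0 + 5·3 + 4·1 = 58
La Cantina: 6·5 + 7·5 + 7·2 + 5·5 + 4·0 = 104
Saffron: 6·2 + 7·4 + 7·5 + 5·4 + 4·5 = 115
Saffron has the highest Borda score (115).

Saffron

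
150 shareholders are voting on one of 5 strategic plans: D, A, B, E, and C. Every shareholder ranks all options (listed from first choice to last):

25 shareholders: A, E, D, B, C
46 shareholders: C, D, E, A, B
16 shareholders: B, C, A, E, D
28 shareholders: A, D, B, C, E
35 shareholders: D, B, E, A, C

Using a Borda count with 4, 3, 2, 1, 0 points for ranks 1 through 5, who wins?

D

D: 25·2 + 46·3 + 16·0 + 28·3 + 35·4 = 412
A: 25·4 + 46·1 + 16·2 + 28·4 + 35·1 = 325
B: 25·1 + 46·0 + 16·4 + 28·2 + 35·3 = 250
E: 25·3 + 46·2 + 16·1 + 28·0 + 35·2 = 253
C: 25·0 + 46·4 + 16·3 + 28·1 + 35·0 = 260
D has the highest Borda score (412).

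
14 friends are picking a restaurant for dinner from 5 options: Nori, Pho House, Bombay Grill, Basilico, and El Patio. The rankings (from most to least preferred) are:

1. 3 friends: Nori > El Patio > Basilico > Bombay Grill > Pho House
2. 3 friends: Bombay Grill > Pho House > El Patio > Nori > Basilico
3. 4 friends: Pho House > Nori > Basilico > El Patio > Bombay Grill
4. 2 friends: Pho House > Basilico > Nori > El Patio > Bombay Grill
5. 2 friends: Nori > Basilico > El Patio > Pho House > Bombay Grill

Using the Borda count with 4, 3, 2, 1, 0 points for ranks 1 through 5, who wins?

Nori

Nori: 3·4 + 3·1 + 4·3 + 2·2 + 2·4 = 39
Pho House: 3·0 + 3·3 + 4·4 + 2·4 + 2·1 = 35
Bombay Grill: 3·1 + 3·4 + 4·0 + 2·0 + 2·0 = 15
Basilico: 3·2 + 3·0 + 4·2 + 2·3 + 2·3 = 26
El Patio: 3·3 + 3·2 + 4·1 + 2·1 + 2·2 = 25
Nori has the highest Borda score (39).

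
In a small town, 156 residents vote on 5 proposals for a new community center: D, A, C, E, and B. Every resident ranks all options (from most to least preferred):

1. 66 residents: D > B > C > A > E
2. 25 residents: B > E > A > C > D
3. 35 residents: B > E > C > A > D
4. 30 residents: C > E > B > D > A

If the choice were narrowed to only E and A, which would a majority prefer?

Voters preferring E to A: 90; preferring A to E: 66.
E wins the head-to-head.

E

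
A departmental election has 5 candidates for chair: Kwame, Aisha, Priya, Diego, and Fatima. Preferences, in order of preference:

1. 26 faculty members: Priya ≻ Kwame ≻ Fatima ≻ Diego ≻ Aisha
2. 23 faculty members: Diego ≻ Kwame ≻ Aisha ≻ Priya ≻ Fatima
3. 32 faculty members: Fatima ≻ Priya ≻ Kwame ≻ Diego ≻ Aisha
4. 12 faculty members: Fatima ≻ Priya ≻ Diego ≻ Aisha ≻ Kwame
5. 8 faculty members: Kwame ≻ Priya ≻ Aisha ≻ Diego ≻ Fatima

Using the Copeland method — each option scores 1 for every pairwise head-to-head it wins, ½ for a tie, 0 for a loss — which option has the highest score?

Kwame: beats Aisha, Diego, and Fatima; loses to Priya → score 3.
Aisha: loses to Kwame, Priya, Diego, and Fatima → score 0.
Priya: beats Kwame, Aisha, Diego, and Fatima → score 4.
Diego: beats Aisha; loses to Kwame, Priya, and Fatima → score 1.
Fatima: beats Aisha and Diego; loses to Kwame and Priya → score 2.
Priya has the best pairwise record.

Priya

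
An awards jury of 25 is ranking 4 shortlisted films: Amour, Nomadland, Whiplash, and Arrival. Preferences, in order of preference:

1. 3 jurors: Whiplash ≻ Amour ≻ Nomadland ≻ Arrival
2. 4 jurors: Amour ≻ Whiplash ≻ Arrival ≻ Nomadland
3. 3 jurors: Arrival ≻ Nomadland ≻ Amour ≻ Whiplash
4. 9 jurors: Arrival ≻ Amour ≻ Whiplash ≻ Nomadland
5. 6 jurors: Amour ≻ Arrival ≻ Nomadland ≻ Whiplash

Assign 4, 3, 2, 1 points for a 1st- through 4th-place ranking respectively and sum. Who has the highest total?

Amour

Amour: 3·3 + 4·4 + 3·2 + 9·3 + 6·4 = 82
Nomadland: 3·2 + 4·1 + 3·3 + 9·1 + 6·2 = 40
Whiplash: 3·4 + 4·3 + 3·1 + 9·2 + 6·1 = 51
Arrival: 3·1 + 4·2 + 3·4 + 9·4 + 6·3 = 77
Amour has the highest Borda score (82).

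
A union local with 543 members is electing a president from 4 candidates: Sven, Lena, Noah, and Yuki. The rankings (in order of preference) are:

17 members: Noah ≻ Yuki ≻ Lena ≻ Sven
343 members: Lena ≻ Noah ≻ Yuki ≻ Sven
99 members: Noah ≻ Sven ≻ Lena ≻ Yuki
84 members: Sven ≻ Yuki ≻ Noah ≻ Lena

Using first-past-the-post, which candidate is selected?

Lena

First-place votes: Sven 84, Lena 343, Noah 116, Yuki 0.
Lena has the most first-place votes.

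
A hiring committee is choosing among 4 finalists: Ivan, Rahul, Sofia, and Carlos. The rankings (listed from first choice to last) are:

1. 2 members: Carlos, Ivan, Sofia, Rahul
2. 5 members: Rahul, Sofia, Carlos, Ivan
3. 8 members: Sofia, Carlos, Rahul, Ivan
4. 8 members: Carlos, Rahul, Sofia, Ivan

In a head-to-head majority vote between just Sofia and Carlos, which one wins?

Voters preferring Sofia to Carlos: 13; preferring Carlos to Sofia: 10.
Sofia wins the head-to-head.

Sofia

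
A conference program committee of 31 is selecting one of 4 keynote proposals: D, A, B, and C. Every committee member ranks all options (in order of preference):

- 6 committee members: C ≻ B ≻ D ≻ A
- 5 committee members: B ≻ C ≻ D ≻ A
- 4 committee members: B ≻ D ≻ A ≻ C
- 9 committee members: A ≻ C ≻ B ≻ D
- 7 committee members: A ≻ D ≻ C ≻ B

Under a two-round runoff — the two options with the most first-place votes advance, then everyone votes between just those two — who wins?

A

Round 1 first-place votes: D 0, A 16, B 9, C 6.
A and B advance.
Runoff: A is preferred to B by 16 voters; B by 15.
A wins the runoff.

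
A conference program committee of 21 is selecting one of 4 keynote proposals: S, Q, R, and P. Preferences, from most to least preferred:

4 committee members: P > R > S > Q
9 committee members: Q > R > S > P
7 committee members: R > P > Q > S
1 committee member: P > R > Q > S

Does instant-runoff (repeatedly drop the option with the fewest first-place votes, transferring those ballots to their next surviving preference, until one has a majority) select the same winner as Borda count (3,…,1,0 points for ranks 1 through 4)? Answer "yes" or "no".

Instant-runoff — R1 S 0, Q 9, R 7, P 5 (S out); R2 Q 9, R 7, P 5 (P out); R3 Q 9, R 12 (R winner). Winner: R.
Borda — scores: S 13, Q 35, R 49, P 29. Winner: R.
The two methods agree.

yes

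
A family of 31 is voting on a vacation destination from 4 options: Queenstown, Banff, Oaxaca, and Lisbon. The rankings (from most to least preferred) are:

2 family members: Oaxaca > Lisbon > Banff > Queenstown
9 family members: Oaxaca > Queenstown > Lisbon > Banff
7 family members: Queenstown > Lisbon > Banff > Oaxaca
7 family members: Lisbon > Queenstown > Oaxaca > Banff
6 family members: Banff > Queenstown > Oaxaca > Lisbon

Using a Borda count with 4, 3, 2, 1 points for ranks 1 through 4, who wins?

Queenstown

Queenstown: 2·1 + 9·3 + 7·4 + 7·3 + 6·3 = 96
Banff: 2·2 + 9·1 + 7·2 + 7·1 + 6·4 = 58
Oaxaca: 2·4 + 9·4 + 7·1 + 7·2 + 6·2 = 77
Lisbon: 2·3 + 9·2 + 7·3 + 7·4 + 6·1 = 79
Queenstown has the highest Borda score (96).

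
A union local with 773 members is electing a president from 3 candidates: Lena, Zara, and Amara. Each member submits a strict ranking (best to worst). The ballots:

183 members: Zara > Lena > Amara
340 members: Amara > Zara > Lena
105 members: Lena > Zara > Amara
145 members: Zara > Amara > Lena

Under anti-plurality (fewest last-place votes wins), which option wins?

Last-place votes: Lena 485, Zara 0, Amara 288.
Zara is ranked last by the fewest voters, so Zara wins.

Zara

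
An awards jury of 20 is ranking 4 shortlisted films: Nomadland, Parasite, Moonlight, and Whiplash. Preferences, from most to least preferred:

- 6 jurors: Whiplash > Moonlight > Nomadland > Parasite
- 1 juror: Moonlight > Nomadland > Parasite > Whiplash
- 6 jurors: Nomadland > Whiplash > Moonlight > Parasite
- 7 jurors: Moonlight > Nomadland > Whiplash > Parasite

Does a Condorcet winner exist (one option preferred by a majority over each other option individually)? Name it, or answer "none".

Checking pairwise contests:
Moonlight beats Nomadland 14–6.
Nomadland beats Parasite 20–0.
Whiplash beats Moonlight 12–8.
Nomadland beats Whiplash 14–6.
Every option loses at least one head-to-head, so there is no Condorcet winner.

none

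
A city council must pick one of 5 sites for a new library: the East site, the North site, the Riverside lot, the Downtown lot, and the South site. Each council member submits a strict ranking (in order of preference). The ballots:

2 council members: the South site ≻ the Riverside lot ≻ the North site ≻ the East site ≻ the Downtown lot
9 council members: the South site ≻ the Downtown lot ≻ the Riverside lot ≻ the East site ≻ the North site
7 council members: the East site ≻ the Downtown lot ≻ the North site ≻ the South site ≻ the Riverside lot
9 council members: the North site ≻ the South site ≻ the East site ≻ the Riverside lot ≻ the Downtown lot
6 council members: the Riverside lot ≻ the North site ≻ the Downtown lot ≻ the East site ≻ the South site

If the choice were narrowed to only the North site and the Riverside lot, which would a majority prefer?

Voters preferring the North site to the Riverside lot: 16; preferring the Riverside lot to the North site: 17.
the Riverside lot wins the head-to-head.

the Riverside lot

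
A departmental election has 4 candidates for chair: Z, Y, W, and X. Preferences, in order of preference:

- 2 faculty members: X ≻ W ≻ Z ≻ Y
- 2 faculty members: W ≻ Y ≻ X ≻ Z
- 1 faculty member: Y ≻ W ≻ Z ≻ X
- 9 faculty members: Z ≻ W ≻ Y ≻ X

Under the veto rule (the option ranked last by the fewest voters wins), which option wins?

W

Last-place votes: Z 2, Y 2, W 0, X 10.
W is ranked last by the fewest voters, so W wins.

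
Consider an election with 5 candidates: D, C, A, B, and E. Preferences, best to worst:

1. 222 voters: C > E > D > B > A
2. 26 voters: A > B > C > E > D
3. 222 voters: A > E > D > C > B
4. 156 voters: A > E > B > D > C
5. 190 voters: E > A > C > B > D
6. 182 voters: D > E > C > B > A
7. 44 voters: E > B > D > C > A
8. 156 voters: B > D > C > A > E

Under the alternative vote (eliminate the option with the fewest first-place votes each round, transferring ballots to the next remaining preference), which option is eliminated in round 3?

Round 1: D 182, C 222, A 404, B 156, E 234. Eliminate B.
Round 2: D 338, C 222, A 404, E 234. Eliminate C.
Round 3: D 338, A 404, E 456. Eliminate D.

D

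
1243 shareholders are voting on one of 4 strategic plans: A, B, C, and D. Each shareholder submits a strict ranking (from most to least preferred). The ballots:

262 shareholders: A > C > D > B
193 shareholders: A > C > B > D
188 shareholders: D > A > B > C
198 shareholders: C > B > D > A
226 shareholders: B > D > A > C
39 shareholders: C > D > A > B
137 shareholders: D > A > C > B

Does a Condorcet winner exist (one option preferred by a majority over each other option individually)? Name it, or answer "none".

Checking pairwise contests:
D beats A 788–455.
A beats B 819–424.
A beats C 1006–237.
C beats D 692–551.
Every option loses at least one head-to-head, so there is no Condorcet winner.

none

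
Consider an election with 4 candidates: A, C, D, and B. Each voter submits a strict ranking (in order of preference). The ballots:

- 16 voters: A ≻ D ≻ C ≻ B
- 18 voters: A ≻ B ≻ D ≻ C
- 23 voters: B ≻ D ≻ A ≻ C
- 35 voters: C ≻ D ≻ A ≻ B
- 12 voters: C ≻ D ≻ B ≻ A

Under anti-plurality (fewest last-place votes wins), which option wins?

D

Last-place votes: A 12, C 41, D 0, B 51.
D is ranked last by the fewest voters, so D wins.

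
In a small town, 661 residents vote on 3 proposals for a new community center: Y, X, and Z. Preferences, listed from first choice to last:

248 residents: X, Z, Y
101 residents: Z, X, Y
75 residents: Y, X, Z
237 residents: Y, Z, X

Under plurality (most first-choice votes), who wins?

Y

First-place votes: Y 312, X 248, Z 101.
Y has the most first-place votes.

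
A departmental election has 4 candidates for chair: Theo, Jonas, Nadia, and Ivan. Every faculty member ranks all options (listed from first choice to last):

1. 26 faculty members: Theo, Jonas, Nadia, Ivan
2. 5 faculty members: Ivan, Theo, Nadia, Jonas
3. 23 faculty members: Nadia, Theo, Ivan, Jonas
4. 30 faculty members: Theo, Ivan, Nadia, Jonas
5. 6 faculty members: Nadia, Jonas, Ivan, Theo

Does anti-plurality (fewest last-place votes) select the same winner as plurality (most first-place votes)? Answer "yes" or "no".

Anti-plurality — last-place votes: Theo 6, Jonas 58, Nadia 0, Ivan 26. Winner: Nadia.
Plurality — first-place votes: Theo 56, Jonas 0, Nadia 29, Ivan 5. Winner: Theo.
The two methods disagree.

no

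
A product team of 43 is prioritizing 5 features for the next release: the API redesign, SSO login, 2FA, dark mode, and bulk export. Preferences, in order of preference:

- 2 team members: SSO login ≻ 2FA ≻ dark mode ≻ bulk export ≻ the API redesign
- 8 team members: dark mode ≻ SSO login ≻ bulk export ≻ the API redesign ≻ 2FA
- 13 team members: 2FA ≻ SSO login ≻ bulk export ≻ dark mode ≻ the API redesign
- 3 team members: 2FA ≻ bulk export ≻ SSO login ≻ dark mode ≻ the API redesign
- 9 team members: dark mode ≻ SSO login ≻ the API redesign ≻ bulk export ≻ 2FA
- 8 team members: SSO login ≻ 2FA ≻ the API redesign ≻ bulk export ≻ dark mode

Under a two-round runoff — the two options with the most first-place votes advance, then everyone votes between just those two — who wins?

2FA

Round 1 first-place votes: the API redesign 0, SSO login 10, 2FA 16, dark mode 17, bulk export 0.
dark mode and 2FA advance.
Runoff: dark mode is preferred to 2FA by 17 voters; 2FA by 26.
2FA wins the runoff.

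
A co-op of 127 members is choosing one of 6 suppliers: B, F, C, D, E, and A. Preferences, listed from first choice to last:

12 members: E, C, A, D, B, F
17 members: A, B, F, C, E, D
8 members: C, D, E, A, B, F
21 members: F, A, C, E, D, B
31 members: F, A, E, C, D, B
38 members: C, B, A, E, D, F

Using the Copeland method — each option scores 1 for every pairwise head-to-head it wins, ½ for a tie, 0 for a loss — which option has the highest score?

A

B: beats F; loses to C, D, E, and A → score 1.
F: beats C, D, and E; loses to B and A → score 3.
C: beats B, D, and E; loses to F and A → score 3.
D: beats B; loses to F, C, E, and A → score 1.
E: beats B and D; loses to F, C, and A → score 2.
A: beats B, F, C, D, and E → score 5.
A has the best pairwise record.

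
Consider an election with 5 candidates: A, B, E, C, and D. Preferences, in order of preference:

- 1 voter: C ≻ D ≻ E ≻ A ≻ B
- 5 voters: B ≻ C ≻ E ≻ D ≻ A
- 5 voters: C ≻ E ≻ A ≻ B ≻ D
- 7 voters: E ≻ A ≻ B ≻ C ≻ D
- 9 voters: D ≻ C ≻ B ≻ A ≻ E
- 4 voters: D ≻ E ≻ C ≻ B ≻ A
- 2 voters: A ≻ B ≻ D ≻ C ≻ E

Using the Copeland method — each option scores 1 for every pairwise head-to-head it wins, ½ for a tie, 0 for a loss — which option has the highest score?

A: loses to B, E, C, and D → score 0.
B: beats A and D; loses to E and C → score 2.
E: beats A, B, and D; loses to C → score 3.
C: beats A, B, E, and D → score 4.
D: beats A; loses to B, E, and C → score 1.
C has the best pairwise record.

C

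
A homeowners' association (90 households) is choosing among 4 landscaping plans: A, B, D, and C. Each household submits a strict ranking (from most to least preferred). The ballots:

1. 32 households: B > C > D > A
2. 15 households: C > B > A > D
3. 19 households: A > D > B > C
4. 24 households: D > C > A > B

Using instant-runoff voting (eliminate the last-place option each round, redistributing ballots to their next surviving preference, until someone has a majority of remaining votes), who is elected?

B

Round 1: A 19, B 32, D 24, C 15. Eliminate C.
Round 2: A 19, B 47, D 24. B has a majority.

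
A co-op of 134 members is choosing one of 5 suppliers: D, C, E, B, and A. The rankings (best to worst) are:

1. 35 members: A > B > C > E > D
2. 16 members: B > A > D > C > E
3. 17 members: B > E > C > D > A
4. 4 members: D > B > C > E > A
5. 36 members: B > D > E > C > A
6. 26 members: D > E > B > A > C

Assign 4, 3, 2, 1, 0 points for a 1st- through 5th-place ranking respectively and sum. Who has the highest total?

B

D: 35·0 + 16·2 + 17·1 + 4·4 + 36·3 + 26·4 = 277
C: 35·2 + 16·1 + 17·2 + 4·2 + 36·1 + 26·0 = 164
E: 35·1 + 16·0 + 17·3 + 4·1 + 36·2 + 26·3 = 240
B: 35·3 + 16·4 + 17·4 + 4·3 + 36·4 + 26·2 = 445
A: 35·4 + 16·3 + 17·0 + 4·0 + 36·0 + 26·1 = 214
B has the highest Borda score (445).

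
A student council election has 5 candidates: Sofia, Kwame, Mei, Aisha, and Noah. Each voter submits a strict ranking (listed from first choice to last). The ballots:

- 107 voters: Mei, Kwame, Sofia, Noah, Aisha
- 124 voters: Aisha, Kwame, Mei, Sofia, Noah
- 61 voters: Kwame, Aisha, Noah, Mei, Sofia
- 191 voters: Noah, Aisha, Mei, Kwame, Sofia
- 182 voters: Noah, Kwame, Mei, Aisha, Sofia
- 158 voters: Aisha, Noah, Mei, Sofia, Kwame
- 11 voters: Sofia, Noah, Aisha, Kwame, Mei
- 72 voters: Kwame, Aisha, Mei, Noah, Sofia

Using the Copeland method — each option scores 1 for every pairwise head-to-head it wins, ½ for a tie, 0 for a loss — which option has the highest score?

Noah

Sofia: loses to Kwame, Mei, Aisha, and Noah → score 0.
Kwame: beats Sofia; loses to Mei, Aisha, and Noah → score 1.
Mei: beats Sofia and Kwame; loses to Aisha and Noah → score 2.
Aisha: beats Sofia, Kwame, and Mei; loses to Noah → score 3.
Noah: beats Sofia, Kwame, Mei, and Aisha → score 4.
Noah has the best pairwise record.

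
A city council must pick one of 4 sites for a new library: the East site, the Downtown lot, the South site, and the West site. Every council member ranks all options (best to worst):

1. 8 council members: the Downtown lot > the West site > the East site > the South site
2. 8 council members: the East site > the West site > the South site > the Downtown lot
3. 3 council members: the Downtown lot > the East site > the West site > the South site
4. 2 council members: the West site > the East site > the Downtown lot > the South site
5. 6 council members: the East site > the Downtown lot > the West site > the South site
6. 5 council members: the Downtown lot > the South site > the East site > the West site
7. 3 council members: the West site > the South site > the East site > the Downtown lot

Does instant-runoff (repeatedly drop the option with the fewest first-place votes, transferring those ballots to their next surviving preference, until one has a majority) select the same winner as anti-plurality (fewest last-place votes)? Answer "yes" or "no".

Instant-runoff — R1 the East site 14, the Downtown lot 16, the South site 0, the West site 5 (the South site out); R2 the East site 14, the Downtown lot 16, the West site 5 (the West site out); R3 the East site 19, the Downtown lot 16 (the East site winner). Winner: the East site.
Anti-plurality — last-place votes: the East site 0, the Downtown lot 11, the South site 19, the West site 5. Winner: the East site.
The two methods agree.

yes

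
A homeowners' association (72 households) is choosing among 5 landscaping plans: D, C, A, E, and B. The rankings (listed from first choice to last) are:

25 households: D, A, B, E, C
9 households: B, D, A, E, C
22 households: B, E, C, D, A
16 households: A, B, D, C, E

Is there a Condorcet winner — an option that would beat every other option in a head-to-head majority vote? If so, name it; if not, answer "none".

Checking pairwise contests:
B beats D 47–25.
D beats C 50–22.
D beats A 56–16.
D beats E 50–22.
A beats B 41–31.
Every option loses at least one head-to-head, so there is no Condorcet winner.

none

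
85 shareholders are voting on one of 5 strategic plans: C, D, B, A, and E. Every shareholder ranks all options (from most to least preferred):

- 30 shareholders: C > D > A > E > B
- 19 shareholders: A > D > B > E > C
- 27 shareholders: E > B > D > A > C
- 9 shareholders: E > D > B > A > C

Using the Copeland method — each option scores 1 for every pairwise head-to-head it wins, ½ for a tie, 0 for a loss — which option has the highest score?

C: loses to D, B, A, and E → score 0.
D: beats C, B, A, and E → score 4.
B: beats C; loses to D, A, and E → score 1.
A: beats C, B, and E; loses to D → score 3.
E: beats C and B; loses to D and A → score 2.
D has the best pairwise record.

D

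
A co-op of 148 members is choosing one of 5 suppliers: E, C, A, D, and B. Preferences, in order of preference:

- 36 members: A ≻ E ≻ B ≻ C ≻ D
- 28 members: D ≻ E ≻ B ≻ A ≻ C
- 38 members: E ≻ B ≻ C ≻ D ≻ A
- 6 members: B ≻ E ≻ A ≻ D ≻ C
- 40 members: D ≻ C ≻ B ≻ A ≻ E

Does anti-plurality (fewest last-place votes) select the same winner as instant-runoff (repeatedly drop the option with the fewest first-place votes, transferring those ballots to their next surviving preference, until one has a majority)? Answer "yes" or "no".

no

Anti-plurality — last-place votes: E 40, C 34, A 38, D 36, B 0. Winner: B.
Instant-runoff — R1 E 38, C 0, A 36, D 68, B 6 (C out); R2 E 38, A 36, D 68, B 6 (B out); R3 E 44, A 36, D 68 (A out); R4 E 80, D 68 (E winner). Winner: E.
The two methods disagree.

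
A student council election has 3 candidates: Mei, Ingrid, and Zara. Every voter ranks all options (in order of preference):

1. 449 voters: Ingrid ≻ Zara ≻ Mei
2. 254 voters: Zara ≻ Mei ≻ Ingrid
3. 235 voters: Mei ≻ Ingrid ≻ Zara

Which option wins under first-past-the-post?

Ingrid

First-place votes: Mei 235, Ingrid 449, Zara 254.
Ingrid has the most first-place votes.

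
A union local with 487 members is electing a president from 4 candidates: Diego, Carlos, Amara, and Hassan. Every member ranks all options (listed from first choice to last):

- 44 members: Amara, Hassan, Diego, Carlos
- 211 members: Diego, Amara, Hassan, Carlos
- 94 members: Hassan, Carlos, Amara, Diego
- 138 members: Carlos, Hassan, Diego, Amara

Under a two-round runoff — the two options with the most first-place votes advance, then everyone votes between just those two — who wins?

Round 1 first-place votes: Diego 211, Carlos 138, Amara 44, Hassan 94.
Diego and Carlos advance.
Runoff: Diego is preferred to Carlos by 255 voters; Carlos by 232.
Diego wins the runoff.

Diego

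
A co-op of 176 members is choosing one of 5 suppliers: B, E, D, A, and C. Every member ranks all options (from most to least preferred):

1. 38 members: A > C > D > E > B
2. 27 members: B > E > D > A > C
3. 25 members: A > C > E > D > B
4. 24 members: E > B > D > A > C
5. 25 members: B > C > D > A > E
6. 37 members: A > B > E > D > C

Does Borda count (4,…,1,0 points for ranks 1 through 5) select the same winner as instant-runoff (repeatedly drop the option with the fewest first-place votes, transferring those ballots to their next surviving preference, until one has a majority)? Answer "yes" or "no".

Borda — scores: B 391, E 339, D 290, A 476, C 264. Winner: A.
Instant-runoff — R1 B 52, E 24, D 0, A 100, C 0 (A winner). Winner: A.
The two methods agree.

yes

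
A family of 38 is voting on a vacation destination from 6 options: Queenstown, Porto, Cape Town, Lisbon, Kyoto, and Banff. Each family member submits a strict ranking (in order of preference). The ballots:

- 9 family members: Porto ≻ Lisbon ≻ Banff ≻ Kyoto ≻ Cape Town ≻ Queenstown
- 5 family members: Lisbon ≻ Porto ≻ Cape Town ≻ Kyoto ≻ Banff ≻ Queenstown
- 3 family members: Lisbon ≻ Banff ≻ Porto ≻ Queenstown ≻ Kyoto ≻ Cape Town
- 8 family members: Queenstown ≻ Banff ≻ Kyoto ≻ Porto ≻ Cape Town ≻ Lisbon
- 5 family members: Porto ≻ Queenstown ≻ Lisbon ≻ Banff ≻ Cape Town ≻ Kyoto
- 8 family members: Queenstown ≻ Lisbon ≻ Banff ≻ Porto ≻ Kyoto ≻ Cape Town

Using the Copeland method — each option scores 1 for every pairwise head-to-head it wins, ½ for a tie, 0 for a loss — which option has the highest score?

Queenstown: beats Cape Town, Lisbon, Kyoto, and Banff; loses to Porto → score 4.
Porto: beats Queenstown, Cape Town, Lisbon, and Kyoto; ties Banff → score 4.5.
Cape Town: loses to Queenstown, Porto, Lisbon, Kyoto, and Banff → score 0.
Lisbon: beats Cape Town, Kyoto, and Banff; loses to Queenstown and Porto → score 3.
Kyoto: beats Cape Town; loses to Queenstown, Porto, Lisbon, and Banff → score 1.
Banff: beats Cape Town and Kyoto; ties Porto; loses to Queenstown and Lisbon → score 2.5.
Porto has the best pairwise record.

Porto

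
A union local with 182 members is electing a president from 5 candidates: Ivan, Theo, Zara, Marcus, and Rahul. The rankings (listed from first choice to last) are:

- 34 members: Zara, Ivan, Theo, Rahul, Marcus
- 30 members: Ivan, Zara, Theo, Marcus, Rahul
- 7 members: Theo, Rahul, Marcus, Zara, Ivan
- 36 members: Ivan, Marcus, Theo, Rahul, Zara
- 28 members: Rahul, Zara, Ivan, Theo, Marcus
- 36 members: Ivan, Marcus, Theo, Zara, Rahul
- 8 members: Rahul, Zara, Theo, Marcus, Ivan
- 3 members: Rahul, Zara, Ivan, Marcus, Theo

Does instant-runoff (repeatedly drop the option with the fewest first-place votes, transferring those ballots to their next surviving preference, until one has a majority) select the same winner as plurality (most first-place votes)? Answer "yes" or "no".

Instant-runoff — R1 Ivan 102, Theo 7, Zara 34, Marcus 0, Rahul 39 (Ivan winner). Winner: Ivan.
Plurality — first-place votes: Ivan 102, Theo 7, Zara 34, Marcus 0, Rahul 39. Winner: Ivan.
The two methods agree.

yes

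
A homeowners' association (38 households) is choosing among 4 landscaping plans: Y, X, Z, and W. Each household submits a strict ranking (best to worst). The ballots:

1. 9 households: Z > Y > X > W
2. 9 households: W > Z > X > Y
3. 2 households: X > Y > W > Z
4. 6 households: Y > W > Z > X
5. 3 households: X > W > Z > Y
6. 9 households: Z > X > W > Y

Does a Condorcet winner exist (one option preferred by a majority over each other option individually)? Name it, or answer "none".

Checking pairwise contests:
X beats Y 23–15.
Z beats X 33–5.
W beats Z 20–18.
X beats W 23–15.
Every option loses at least one head-to-head, so there is no Condorcet winner.

none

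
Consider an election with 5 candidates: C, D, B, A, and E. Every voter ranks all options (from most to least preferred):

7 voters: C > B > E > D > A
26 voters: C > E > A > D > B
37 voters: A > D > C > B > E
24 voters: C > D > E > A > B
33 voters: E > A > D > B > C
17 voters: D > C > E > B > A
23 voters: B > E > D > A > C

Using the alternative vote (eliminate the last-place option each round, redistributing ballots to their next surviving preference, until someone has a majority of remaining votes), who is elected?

Round 1: C 57, D 17, B 23, A 37, E 33. Eliminate D.
Round 2: C 74, B 23, A 37, E 33. Eliminate B.
Round 3: C 74, A 37, E 56. Eliminate A.
Round 4: C 111, E 56. C has a majority.

C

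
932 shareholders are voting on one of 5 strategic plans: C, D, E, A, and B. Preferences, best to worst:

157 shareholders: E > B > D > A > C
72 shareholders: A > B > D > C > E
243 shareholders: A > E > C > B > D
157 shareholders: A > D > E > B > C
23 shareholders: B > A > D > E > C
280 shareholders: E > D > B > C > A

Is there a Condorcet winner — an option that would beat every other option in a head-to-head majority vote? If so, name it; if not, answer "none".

A vs C: 652–280 for A.
A vs D: 495–437 for A.
A vs E: 495–437 for A.
A vs B: 472–460 for A.
A beats every other option head-to-head.

A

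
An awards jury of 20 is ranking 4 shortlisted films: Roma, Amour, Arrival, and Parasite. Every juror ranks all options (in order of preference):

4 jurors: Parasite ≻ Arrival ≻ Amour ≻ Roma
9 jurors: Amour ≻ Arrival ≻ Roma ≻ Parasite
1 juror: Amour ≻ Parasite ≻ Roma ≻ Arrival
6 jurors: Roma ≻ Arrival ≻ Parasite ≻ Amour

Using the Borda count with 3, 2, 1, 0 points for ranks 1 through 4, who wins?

Roma: 4·0 + 9·1 + 1·1 + 6·3 = 28
Amour: 4·1 + 9·3 + 1·3 + 6·0 = 34
Arrival: 4·2 + 9·2 + 1·0 + 6·2 = 38
Parasite: 4·3 + 9·0 + 1·2 + 6·1 = 20
Arrival has the highest Borda score (38).

Arrival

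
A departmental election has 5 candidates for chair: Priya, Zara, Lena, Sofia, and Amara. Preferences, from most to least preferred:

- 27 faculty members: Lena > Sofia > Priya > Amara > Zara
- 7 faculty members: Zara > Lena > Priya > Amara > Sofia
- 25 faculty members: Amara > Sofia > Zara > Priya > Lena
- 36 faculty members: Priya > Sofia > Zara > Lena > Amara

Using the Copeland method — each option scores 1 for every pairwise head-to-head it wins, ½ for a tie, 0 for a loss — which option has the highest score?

Priya: beats Zara, Lena, and Amara; loses to Sofia → score 3.
Zara: beats Lena; loses to Priya, Sofia, and Amara → score 1.
Lena: beats Amara; loses to Priya, Zara, and Sofia → score 1.
Sofia: beats Priya, Zara, Lena, and Amara → score 4.
Amara: beats Zara; loses to Priya, Lena, and Sofia → score 1.
Sofia has the best pairwise record.

Sofia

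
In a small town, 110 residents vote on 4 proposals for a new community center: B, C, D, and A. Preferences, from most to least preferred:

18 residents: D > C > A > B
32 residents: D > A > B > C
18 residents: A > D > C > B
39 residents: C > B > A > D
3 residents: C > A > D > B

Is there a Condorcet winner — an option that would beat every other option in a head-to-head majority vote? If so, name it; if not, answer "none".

Checking pairwise contests:
C beats B 78–32.
D beats C 68–42.
A beats D 60–50.
C beats A 60–50.
Every option loses at least one head-to-head, so there is no Condorcet winner.

none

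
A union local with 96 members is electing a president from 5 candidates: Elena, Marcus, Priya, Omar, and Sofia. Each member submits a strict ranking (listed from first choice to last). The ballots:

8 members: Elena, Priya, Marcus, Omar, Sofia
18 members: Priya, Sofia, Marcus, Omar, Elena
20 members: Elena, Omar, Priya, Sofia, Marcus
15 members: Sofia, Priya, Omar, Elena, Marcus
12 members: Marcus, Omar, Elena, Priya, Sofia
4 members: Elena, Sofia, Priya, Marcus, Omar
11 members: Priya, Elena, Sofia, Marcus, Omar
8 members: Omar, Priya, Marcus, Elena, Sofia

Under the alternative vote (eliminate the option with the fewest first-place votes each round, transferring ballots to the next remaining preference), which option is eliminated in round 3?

Sofia

Round 1: Elena 32, Marcus 12, Priya 29, Omar 8, Sofia 15. Eliminate Omar.
Round 2: Elena 32, Marcus 12, Priya 37, Sofia 15. Eliminate Marcus.
Round 3: Elena 44, Priya 37, Sofia 15. Eliminate Sofia.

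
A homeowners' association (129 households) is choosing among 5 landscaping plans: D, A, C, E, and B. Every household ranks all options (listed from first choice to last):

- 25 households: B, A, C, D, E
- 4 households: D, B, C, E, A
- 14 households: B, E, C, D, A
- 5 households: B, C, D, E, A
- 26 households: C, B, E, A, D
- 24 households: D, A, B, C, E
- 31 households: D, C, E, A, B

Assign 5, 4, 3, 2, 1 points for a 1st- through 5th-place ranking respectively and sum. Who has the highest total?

D: 25·2 + 4·5 + 14·2 + 5·3 + 26·1 + 24·5 + 31·5 = 414
A: 25·4 + 4·1 + 14·1 + 5·1 + 26·2 + 24·4 + 31·2 = 333
C: 25·3 + 4·3 + 14·3 + 5·4 + 26·5 + 24·2 + 31·4 = 451
E: 25·1 + 4·2 + 14·4 + 5·2 + 26·3 + 24·1 + 31·3 = 294
B: 25·5 + 4·4 + 14·5 + 5·5 + 26·4 + 24·3 + 31·1 = 443
C has the highest Borda score (451).

C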